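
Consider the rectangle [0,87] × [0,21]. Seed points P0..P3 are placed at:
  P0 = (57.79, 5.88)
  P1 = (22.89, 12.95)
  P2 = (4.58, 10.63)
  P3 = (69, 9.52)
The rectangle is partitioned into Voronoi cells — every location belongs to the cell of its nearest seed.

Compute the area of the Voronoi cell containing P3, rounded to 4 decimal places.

Area of P3's cell: 514.7980

1. box [0,87]×[0,21]: [(0, 0) (87, 0) (87, 21) (0, 21)]
2. ⊥bis P3·P0 via (63.395,7.7): [(65.8953, 0) (87, 0) (87, 21) (59.0764, 21)]  |A|=514.798
3. ⊥bis P3·P1 via (45.945,11.235): [(65.8953, 0) (87, 0) (87, 21) (59.0764, 21)]  |A|=514.798
4. ⊥bis P3·P2 via (36.79,10.075): [(65.8953, 0) (87, 0) (87, 21) (59.0764, 21)]  |A|=514.798
5. canonical 4-gon: [(65.8953, 0) (87, 0) (87, 21) (59.0764, 21)]
6. shoelace: 514.798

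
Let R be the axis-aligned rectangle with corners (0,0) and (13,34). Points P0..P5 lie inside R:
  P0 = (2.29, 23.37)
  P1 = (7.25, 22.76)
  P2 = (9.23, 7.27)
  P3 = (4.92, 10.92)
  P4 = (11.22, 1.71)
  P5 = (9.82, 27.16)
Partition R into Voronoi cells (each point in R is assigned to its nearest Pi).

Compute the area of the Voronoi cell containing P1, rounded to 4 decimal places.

1. box [0,13]×[0,34]: [(0, 0) (13, 0) (13, 34) (0, 34)]
2. ⊥bis P1·P0 via (4.77,23.065): [(1.9334, 0) (13, 0) (13, 34) (6.1148, 34)]  |A|=305.1805
3. ⊥bis P1·P2 via (8.24,15.015): [(3.7087, 14.4358) (13, 15.6234) (13, 34) (6.1148, 34)]  |A|=152.7221
4. ⊥bis P1·P3 via (6.085,16.84): [(4.0536, 17.2398) (12.5556, 15.5666) (13, 15.6234) (13, 34) (6.1148, 34)]  |A|=140.5139
5. ⊥bis P1·P4 via (9.235,12.235): [(4.0536, 17.2398) (12.5556, 15.5666) (13, 15.6234) (13, 34) (6.1148, 34)]  |A|=140.5139
6. ⊥bis P1·P5 via (8.535,24.96): [(5.2398, 26.8847) (4.0536, 17.2398) (12.5556, 15.5666) (13, 15.6234) (13, 22.352)]  |A|=70.8234
7. canonical 5-gon: [(5.2398, 26.8847) (4.0536, 17.2398) (12.5556, 15.5666) (13, 15.6234) (13, 22.352)]
8. shoelace: 70.8234

Area of P1's cell: 70.8234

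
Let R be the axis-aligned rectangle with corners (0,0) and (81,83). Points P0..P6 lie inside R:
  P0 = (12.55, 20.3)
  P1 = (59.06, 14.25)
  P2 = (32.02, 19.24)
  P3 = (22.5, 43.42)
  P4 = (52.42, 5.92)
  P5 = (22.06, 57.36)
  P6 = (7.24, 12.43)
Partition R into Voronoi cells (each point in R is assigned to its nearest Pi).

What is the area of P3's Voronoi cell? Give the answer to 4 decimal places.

Area of P3's cell: 835.6124

1. box [0,81]×[0,83]: [(0, 0) (81, 0) (81, 83) (0, 83)]
2. ⊥bis P3·P0 via (17.525,31.86): [(0, 39.4021) (81, 4.5427) (81, 83) (0, 83)]  |A|=4943.2354
3. ⊥bis P3·P1 via (40.78,28.835): [(0, 39.4021) (36.6325, 23.6368) (81, 79.2444) (81, 83) (0, 83)]  |A|=3286.0721
4. ⊥bis P3·P2 via (27.26,31.33): [(0, 39.4021) (22.8192, 29.5816) (49.8746, 40.2337) (81, 79.2444) (81, 83) (0, 83)]  |A|=3132.082
5. ⊥bis P3·P4 via (37.46,24.67): [(0, 39.4021) (22.8192, 29.5816) (49.8746, 40.2337) (81, 79.2444) (81, 83) (0, 83)]  |A|=3132.082
6. ⊥bis P3·P5 via (22.28,50.39): [(0, 49.6868) (0, 39.4021) (22.8192, 29.5816) (49.8746, 40.2337) (58.9002, 51.5459)]  |A|=835.6124
7. ⊥bis P3·P6 via (14.87,27.925): [(0, 49.6868) (0, 39.4021) (22.8192, 29.5816) (49.8746, 40.2337) (58.9002, 51.5459)]  |A|=835.6124
8. canonical 5-gon: [(0, 49.6868) (0, 39.4021) (22.8192, 29.5816) (49.8746, 40.2337) (58.9002, 51.5459)]
9. shoelace: 835.6124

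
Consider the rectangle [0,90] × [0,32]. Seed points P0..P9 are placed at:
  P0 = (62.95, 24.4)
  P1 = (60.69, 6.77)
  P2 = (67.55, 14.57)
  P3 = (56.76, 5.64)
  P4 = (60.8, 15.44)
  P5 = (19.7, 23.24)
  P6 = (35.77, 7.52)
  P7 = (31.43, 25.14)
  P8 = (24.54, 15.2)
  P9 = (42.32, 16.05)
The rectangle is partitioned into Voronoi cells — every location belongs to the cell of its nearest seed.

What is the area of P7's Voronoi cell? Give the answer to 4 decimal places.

Area of P7's cell: 206.4130

1. box [0,90]×[0,32]: [(0, 0) (90, 0) (90, 32) (0, 32)]
2. ⊥bis P7·P0 via (47.19,24.77): [(0, 0) (46.6085, 0) (47.3597, 32) (0, 32)]  |A|=1503.4914
3. ⊥bis P7·P1 via (46.06,15.955): [(0, 0) (36.0431, 0) (47.0189, 17.4824) (47.3597, 32) (0, 32)]  |A|=1411.1379
4. ⊥bis P7·P2 via (49.49,19.855): [(0, 0) (36.0431, 0) (47.0189, 17.4824) (47.3597, 32) (0, 32)]  |A|=1411.1379
5. ⊥bis P7·P3 via (44.095,15.39): [(0, 0) (32.2472, 0) (47.0602, 19.2417) (47.3597, 32) (0, 32)]  |A|=1365.3234
6. ⊥bis P7·P4 via (46.115,20.29): [(0, 0) (32.2472, 0) (44.7985, 16.3038) (47.159, 23.4512) (47.3597, 32) (0, 32)]  |A|=1360.7083
7. ⊥bis P7·P5 via (25.565,24.19): [(29.4832, 0) (32.2472, 0) (44.7985, 16.3038) (47.159, 23.4512) (47.3597, 32) (24.3, 32)]  |A|=500.1771
8. ⊥bis P7·P6 via (33.6,16.33): [(27.0976, 14.7284) (45.7996, 19.3349) (47.159, 23.4512) (47.3597, 32) (24.3, 32)]  |A|=319.3757
9. ⊥bis P7·P8 via (27.985,20.17): [(25.9924, 21.5512) (33.5446, 16.3163) (45.7996, 19.3349) (47.159, 23.4512) (47.3597, 32) (24.3, 32)]  |A|=296.5051
10. ⊥bis P7·P9 via (36.875,20.595): [(25.9924, 21.5512) (33.3919, 16.4222) (46.3949, 32) (24.3, 32)]  |A|=206.413
11. canonical 4-gon: [(25.9924, 21.5512) (33.3919, 16.4222) (46.3949, 32) (24.3, 32)]
12. shoelace: 206.413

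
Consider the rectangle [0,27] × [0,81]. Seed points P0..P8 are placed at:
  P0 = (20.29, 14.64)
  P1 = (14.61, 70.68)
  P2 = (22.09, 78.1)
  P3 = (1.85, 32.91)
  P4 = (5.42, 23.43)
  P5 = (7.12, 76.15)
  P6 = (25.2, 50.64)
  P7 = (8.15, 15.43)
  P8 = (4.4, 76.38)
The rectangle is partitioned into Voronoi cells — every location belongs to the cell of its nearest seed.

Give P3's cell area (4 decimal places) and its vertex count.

1. box [0,27]×[0,81]: [(0, 0) (27, 0) (27, 81) (0, 81)]
2. ⊥bis P3·P0 via (11.07,23.775): [(0, 12.602) (27, 39.8532) (27, 81) (0, 81)]  |A|=1478.8545
3. ⊥bis P3·P1 via (8.23,51.795): [(0, 54.5754) (0, 12.602) (27, 39.8532) (27, 45.4539)]  |A|=642.2491
4. ⊥bis P3·P2 via (11.97,55.505): [(0, 54.5754) (0, 12.602) (27, 39.8532) (27, 45.4539)]  |A|=642.2491
5. ⊥bis P3·P4 via (3.635,28.17): [(0, 54.5754) (0, 26.8011) (22.4413, 35.2521) (27, 39.8532) (27, 45.4539)]  |A|=482.9255
6. ⊥bis P3·P5 via (4.485,54.53): [(0, 54.5754) (0, 26.8011) (22.4413, 35.2521) (27, 39.8532) (27, 45.4539)]  |A|=482.9255
7. ⊥bis P3·P6 via (13.525,41.775): [(5.1185, 52.8462) (0, 54.5754) (0, 26.8011) (19.3592, 34.0915)]  |A|=304.5294
8. ⊥bis P3·P7 via (5,24.17): [(5.1185, 52.8462) (0, 54.5754) (0, 26.8011) (19.3592, 34.0915)]  |A|=304.5294
9. ⊥bis P3·P8 via (3.125,54.645): [(5.1185, 52.8462) (0, 54.5754) (0, 26.8011) (19.3592, 34.0915)]  |A|=304.5294
10. canonical 4-gon: [(5.1185, 52.8462) (0, 54.5754) (0, 26.8011) (19.3592, 34.0915)]
11. shoelace: 304.5294

Area of P3's cell: 304.5294 (4 vertices)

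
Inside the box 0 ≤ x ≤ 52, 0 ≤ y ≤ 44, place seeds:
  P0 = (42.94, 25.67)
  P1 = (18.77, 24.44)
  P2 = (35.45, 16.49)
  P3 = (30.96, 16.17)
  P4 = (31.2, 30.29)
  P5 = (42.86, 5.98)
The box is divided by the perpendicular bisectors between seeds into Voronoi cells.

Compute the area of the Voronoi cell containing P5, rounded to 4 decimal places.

1. box [0,52]×[0,44]: [(0, 0) (52, 0) (52, 44) (0, 44)]
2. ⊥bis P5·P0 via (42.9,15.825): [(0, 15.9993) (0, 0) (52, 0) (52, 15.788)]  |A|=826.4705
3. ⊥bis P5·P1 via (30.815,15.21): [(31.3223, 15.872) (19.1597, 0) (52, 0) (52, 15.788)]  |A|=423.8513
4. ⊥bis P5·P2 via (39.155,11.235): [(45.6494, 15.8138) (23.2198, 0) (52, 0) (52, 15.788)]  |A|=277.6943
5. ⊥bis P5·P3 via (36.91,11.075): [(45.6494, 15.8138) (33.8354, 7.4845) (27.4264, 0) (52, 0) (52, 15.788)]  |A|=261.9521
6. ⊥bis P5·P4 via (37.03,18.135): [(45.6494, 15.8138) (33.8354, 7.4845) (27.4264, 0) (52, 0) (52, 15.788)]  |A|=261.9521
7. canonical 5-gon: [(45.6494, 15.8138) (33.8354, 7.4845) (27.4264, 0) (52, 0) (52, 15.788)]
8. shoelace: 261.9521

Area of P5's cell: 261.9521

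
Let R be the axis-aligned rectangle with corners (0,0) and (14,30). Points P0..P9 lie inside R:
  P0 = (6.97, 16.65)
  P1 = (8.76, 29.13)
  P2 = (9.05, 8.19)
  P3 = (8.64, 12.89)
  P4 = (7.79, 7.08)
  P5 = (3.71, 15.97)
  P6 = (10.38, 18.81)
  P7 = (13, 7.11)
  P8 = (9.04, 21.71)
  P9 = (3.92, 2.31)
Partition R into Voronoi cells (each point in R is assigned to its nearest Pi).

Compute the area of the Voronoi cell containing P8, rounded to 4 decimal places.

1. box [0,14]×[0,30]: [(0, 0) (14, 0) (14, 30) (0, 30)]
2. ⊥bis P8·P0 via (8.005,19.18): [(0, 22.4548) (14, 16.7275) (14, 30) (0, 30)]  |A|=145.7241
3. ⊥bis P8·P1 via (8.9,25.42): [(0, 25.0842) (0, 22.4548) (14, 16.7275) (14, 25.6125)]  |A|=80.6003
4. ⊥bis P8·P2 via (9.045,14.95): [(0, 25.0842) (0, 22.4548) (14, 16.7275) (14, 25.6125)]  |A|=80.6003
5. ⊥bis P8·P3 via (8.84,17.3): [(0, 25.0842) (0, 22.4548) (13.0694, 17.1082) (14, 17.066) (14, 25.6125)]  |A|=80.4428
6. ⊥bis P8·P4 via (8.415,14.395): [(0, 25.0842) (0, 22.4548) (13.0694, 17.1082) (14, 17.066) (14, 25.6125)]  |A|=80.4428
7. ⊥bis P8·P5 via (6.375,18.84): [(0, 25.0842) (0, 24.7596) (4.4369, 20.6397) (13.0694, 17.1082) (14, 17.066) (14, 25.6125)]  |A|=75.3296
8. ⊥bis P8·P6 via (9.71,20.26): [(0, 25.0842) (0, 24.7596) (4.4369, 20.6397) (7.6696, 19.3172) (14, 22.2423) (14, 25.6125)]  |A|=58.0318
9. ⊥bis P8·P7 via (11.02,14.41): [(0, 25.0842) (0, 24.7596) (4.4369, 20.6397) (7.6696, 19.3172) (14, 22.2423) (14, 25.6125)]  |A|=58.0318
10. ⊥bis P8·P9 via (6.48,12.01): [(0, 25.0842) (0, 24.7596) (4.4369, 20.6397) (7.6696, 19.3172) (14, 22.2423) (14, 25.6125)]  |A|=58.0318
11. canonical 6-gon: [(0, 25.0842) (0, 24.7596) (4.4369, 20.6397) (7.6696, 19.3172) (14, 22.2423) (14, 25.6125)]
12. shoelace: 58.0318

Area of P8's cell: 58.0318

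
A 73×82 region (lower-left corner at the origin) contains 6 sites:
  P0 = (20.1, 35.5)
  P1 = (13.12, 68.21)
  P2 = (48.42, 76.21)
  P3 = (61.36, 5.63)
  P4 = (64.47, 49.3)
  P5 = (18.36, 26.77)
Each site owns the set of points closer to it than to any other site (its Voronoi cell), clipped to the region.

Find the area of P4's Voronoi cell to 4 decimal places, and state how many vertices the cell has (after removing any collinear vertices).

1. box [0,73]×[0,82]: [(0, 0) (73, 0) (73, 82) (0, 82)]
2. ⊥bis P4·P0 via (42.285,42.4): [(55.4723, 0) (73, 0) (73, 82) (29.9686, 82)]  |A|=2482.9248
3. ⊥bis P4·P1 via (38.795,58.755): [(37.9294, 56.4043) (55.4723, 0) (73, 0) (73, 82) (47.3551, 82)]  |A|=2260.4145
4. ⊥bis P4·P2 via (56.445,62.755): [(39.1605, 52.446) (55.4723, 0) (73, 0) (73, 72.6289)]  |A|=1688.4925
5. ⊥bis P4·P3 via (62.915,27.465): [(39.1605, 52.446) (46.568, 28.6292) (73, 26.7468) (73, 72.6289)]  |A|=1084.1053
6. ⊥bis P4·P5 via (41.415,38.035): [(39.1605, 52.446) (46.568, 28.6292) (73, 26.7468) (73, 72.6289)]  |A|=1084.1053
7. canonical 4-gon: [(39.1605, 52.446) (46.568, 28.6292) (73, 26.7468) (73, 72.6289)]
8. shoelace: 1084.1053

Area of P4's cell: 1084.1053 (4 vertices)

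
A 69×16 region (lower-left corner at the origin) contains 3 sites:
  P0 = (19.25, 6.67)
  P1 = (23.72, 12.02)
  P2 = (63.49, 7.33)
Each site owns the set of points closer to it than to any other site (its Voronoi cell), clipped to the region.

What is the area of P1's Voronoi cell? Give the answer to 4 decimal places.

1. box [0,69]×[0,16]: [(0, 0) (69, 0) (69, 16) (0, 16)]
2. ⊥bis P1·P0 via (21.485,9.345): [(32.6697, 0) (69, 0) (69, 16) (13.5198, 16)]  |A|=734.4834
3. ⊥bis P1·P2 via (43.605,9.675): [(32.6697, 0) (42.464, 0) (44.3509, 16) (13.5198, 16)]  |A|=325.0029
4. canonical 4-gon: [(32.6697, 0) (42.464, 0) (44.3509, 16) (13.5198, 16)]
5. shoelace: 325.0029

Area of P1's cell: 325.0029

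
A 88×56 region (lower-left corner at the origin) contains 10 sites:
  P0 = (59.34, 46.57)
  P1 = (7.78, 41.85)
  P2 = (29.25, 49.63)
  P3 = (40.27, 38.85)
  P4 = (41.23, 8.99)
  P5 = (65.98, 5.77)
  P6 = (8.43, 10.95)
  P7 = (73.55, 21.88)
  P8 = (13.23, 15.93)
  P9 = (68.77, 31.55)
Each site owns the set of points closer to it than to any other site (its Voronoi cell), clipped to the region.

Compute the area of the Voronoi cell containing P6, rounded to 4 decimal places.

1. box [0,88]×[0,56]: [(0, 0) (88, 0) (88, 56) (0, 56)]
2. ⊥bis P6·P0 via (33.885,28.76): [(0, 0) (54.0074, 0) (14.8261, 56) (0, 56)]  |A|=1927.3378
3. ⊥bis P6·P1 via (8.105,26.4): [(0, 26.2295) (0, 0) (54.0074, 0) (35.1383, 26.9687)]  |A|=1189.0843
4. ⊥bis P6·P2 via (18.84,30.29): [(25.3914, 26.7636) (0, 26.2295) (0, 0) (54.0074, 0) (41.2568, 18.2239)]  |A|=1145.8397
5. ⊥bis P6·P3 via (24.35,24.9): [(22.7654, 26.7084) (0, 26.2295) (0, 0) (46.1688, 0)]  |A|=915.1093
6. ⊥bis P6·P4 via (24.83,9.97): [(25.6346, 23.434) (22.7654, 26.7084) (0, 26.2295) (0, 0) (24.2342, 0)]  |A|=658.1018
7. ⊥bis P6·P5 via (37.205,8.36): [(25.6346, 23.434) (22.7654, 26.7084) (0, 26.2295) (0, 0) (24.2342, 0)]  |A|=658.1018
8. ⊥bis P6·P7 via (40.99,16.415): [(25.6346, 23.434) (22.7654, 26.7084) (0, 26.2295) (0, 0) (24.2342, 0)]  |A|=658.1018
9. ⊥bis P6·P8 via (10.83,13.44): [(24.2636, 0.4919) (0, 23.8786) (0, 0) (24.2342, 0)]  |A|=295.6509
10. ⊥bis P6·P9 via (38.6,21.25): [(24.2636, 0.4919) (0, 23.8786) (0, 0) (24.2342, 0)]  |A|=295.6509
11. canonical 4-gon: [(24.2636, 0.4919) (0, 23.8786) (0, 0) (24.2342, 0)]
12. shoelace: 295.6509

Area of P6's cell: 295.6509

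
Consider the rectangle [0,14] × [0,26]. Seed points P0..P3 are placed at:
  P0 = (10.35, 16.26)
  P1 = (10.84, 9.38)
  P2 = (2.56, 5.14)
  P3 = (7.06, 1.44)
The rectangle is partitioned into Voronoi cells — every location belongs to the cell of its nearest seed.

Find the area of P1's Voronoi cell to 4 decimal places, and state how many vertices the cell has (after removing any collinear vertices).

1. box [0,14]×[0,26]: [(0, 0) (14, 0) (14, 26) (0, 26)]
2. ⊥bis P1·P0 via (10.595,12.82): [(0, 12.0654) (0, 0) (14, 0) (14, 13.0625)]  |A|=175.8955
3. ⊥bis P1·P2 via (6.7,7.26): [(4.0901, 12.3567) (10.4177, 0) (14, 0) (14, 13.0625)]  |A|=86.857
4. ⊥bis P1·P3 via (8.95,5.41): [(4.0901, 12.3567) (7.2274, 6.2301) (14, 3.0058) (14, 13.0625)]  |A|=65.5192
5. canonical 4-gon: [(4.0901, 12.3567) (7.2274, 6.2301) (14, 3.0058) (14, 13.0625)]
6. shoelace: 65.5192

Area of P1's cell: 65.5192 (4 vertices)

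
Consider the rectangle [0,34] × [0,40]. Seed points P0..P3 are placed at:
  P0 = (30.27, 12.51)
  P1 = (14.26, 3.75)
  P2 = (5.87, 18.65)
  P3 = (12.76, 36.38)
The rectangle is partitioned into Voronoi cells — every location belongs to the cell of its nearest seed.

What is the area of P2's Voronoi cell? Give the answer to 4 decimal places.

Area of P2's cell: 315.6007

1. box [0,34]×[0,40]: [(0, 0) (34, 0) (34, 40) (0, 40)]
2. ⊥bis P2·P0 via (18.07,15.58): [(0, 0) (14.1495, 0) (24.215, 40) (0, 40)]  |A|=767.2898
3. ⊥bis P2·P1 via (10.065,11.2): [(0, 5.5325) (18.1074, 15.7286) (24.215, 40) (0, 40)]  |A|=605.9247
4. ⊥bis P2·P3 via (9.315,27.515): [(0, 31.1349) (0, 5.5325) (18.1074, 15.7286) (20.0259, 23.3527)]  |A|=315.6007
5. canonical 4-gon: [(0, 31.1349) (0, 5.5325) (18.1074, 15.7286) (20.0259, 23.3527)]
6. shoelace: 315.6007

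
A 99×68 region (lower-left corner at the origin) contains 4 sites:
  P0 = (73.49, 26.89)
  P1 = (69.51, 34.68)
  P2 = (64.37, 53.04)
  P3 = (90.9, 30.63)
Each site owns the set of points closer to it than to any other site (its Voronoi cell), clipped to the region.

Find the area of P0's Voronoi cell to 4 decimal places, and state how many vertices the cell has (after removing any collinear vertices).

Area of P0's cell: 1369.3553 (3 vertices)

1. box [0,99]×[0,68]: [(0, 0) (99, 0) (99, 68) (0, 68)]
2. ⊥bis P0·P1 via (71.5,30.785): [(11.2449, 0) (99, 0) (99, 44.8351)]  |A|=1967.2519
3. ⊥bis P0·P2 via (68.93,39.965): [(11.2449, 0) (99, 0) (99, 44.8351)]  |A|=1967.2519
4. ⊥bis P0·P3 via (82.195,28.76): [(80.7453, 35.5085) (11.2449, 0) (88.3732, 0)]  |A|=1369.3553
5. canonical 3-gon: [(80.7453, 35.5085) (11.2449, 0) (88.3732, 0)]
6. shoelace: 1369.3553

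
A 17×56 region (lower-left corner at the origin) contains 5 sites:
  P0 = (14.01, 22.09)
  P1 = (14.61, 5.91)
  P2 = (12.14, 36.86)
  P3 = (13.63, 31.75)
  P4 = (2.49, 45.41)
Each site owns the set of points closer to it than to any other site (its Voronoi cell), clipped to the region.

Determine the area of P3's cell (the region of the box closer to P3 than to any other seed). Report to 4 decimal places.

1. box [0,17]×[0,56]: [(0, 0) (17, 0) (17, 56) (0, 56)]
2. ⊥bis P3·P0 via (13.82,26.92): [(0, 26.3764) (17, 27.0451) (17, 56) (0, 56)]  |A|=497.9177
3. ⊥bis P3·P1 via (14.12,18.83): [(0, 26.3764) (17, 27.0451) (17, 56) (0, 56)]  |A|=497.9177
4. ⊥bis P3·P2 via (12.885,34.305): [(0, 30.5479) (0, 26.3764) (17, 27.0451) (17, 35.5049)]  |A|=107.3665
5. ⊥bis P3·P4 via (8.06,38.58): [(0, 30.5479) (0, 26.3764) (17, 27.0451) (17, 35.5049)]  |A|=107.3665
6. canonical 4-gon: [(0, 30.5479) (0, 26.3764) (17, 27.0451) (17, 35.5049)]
7. shoelace: 107.3665

Area of P3's cell: 107.3665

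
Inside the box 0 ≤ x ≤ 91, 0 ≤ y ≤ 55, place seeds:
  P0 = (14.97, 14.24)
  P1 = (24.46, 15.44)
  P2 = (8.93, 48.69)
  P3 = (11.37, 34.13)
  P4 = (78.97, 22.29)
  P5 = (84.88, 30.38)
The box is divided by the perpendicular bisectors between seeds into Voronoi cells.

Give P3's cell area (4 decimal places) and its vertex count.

1. box [0,91]×[0,55]: [(0, 0) (91, 0) (91, 55) (0, 55)]
2. ⊥bis P3·P0 via (13.17,24.185): [(0, 21.8013) (91, 38.2719) (91, 55) (0, 55)]  |A|=2271.6709
3. ⊥bis P3·P1 via (17.915,24.785): [(0, 21.8013) (18.4133, 25.134) (61.0562, 55) (0, 55)]  |A|=1217.4011
4. ⊥bis P3·P2 via (10.15,41.41): [(0, 39.709) (0, 21.8013) (18.4133, 25.134) (51.5609, 48.3497)]  |A|=620.1734
5. ⊥bis P3·P4 via (45.17,28.21): [(48.6108, 47.8554) (0, 39.709) (0, 21.8013) (18.4133, 25.134) (48.2971, 46.0638)]  |A|=617.6084
6. ⊥bis P3·P5 via (48.125,32.255): [(48.6108, 47.8554) (0, 39.709) (0, 21.8013) (18.4133, 25.134) (48.2971, 46.0638)]  |A|=617.6084
7. canonical 5-gon: [(48.6108, 47.8554) (0, 39.709) (0, 21.8013) (18.4133, 25.134) (48.2971, 46.0638)]
8. shoelace: 617.6084

Area of P3's cell: 617.6084 (5 vertices)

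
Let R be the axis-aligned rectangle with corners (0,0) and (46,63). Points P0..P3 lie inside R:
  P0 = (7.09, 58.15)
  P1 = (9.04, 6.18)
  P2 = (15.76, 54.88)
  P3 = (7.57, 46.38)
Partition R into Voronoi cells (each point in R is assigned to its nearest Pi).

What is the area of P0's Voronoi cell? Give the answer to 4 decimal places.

1. box [0,46]×[0,63]: [(0, 0) (46, 0) (46, 63) (0, 63)]
2. ⊥bis P0·P1 via (8.065,32.165): [(0, 31.8624) (46, 33.5884) (46, 63) (0, 63)]  |A|=1392.6323
3. ⊥bis P0·P2 via (11.425,56.515): [(0, 31.8624) (2.1575, 31.9433) (13.8709, 63) (0, 63)]  |A|=248.9814
4. ⊥bis P0·P3 via (7.33,52.265): [(0, 51.9661) (9.861, 52.3682) (13.8709, 63) (0, 63)]  |A|=128.1389
5. canonical 4-gon: [(0, 51.9661) (9.861, 52.3682) (13.8709, 63) (0, 63)]
6. shoelace: 128.1389

Area of P0's cell: 128.1389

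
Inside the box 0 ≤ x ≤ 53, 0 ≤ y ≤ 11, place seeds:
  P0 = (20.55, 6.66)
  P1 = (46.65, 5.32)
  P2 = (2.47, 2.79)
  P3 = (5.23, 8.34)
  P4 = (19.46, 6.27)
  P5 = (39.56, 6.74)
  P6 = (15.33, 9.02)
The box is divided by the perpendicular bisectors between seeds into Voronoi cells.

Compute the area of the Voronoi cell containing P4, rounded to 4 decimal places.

Area of P4's cell: 48.9780

1. box [0,53]×[0,11]: [(0, 0) (53, 0) (53, 11) (0, 11)]
2. ⊥bis P4·P0 via (20.005,6.465): [(0, 0) (22.3182, 0) (18.3824, 11) (0, 11)]  |A|=223.853
3. ⊥bis P4·P1 via (33.055,5.795): [(0, 0) (22.3182, 0) (18.3824, 11) (0, 11)]  |A|=223.853
4. ⊥bis P4·P2 via (10.965,4.53): [(11.8929, 0) (22.3182, 0) (18.3824, 11) (9.6398, 11)]  |A|=105.4235
5. ⊥bis P4·P3 via (12.345,7.305): [(11.5359, 1.7428) (11.8929, 0) (22.3182, 0) (18.3824, 11) (12.8825, 11)]  |A|=90.4143
6. ⊥bis P4·P5 via (29.51,6.505): [(11.5359, 1.7428) (11.8929, 0) (22.3182, 0) (18.3824, 11) (12.8825, 11)]  |A|=90.4143
7. ⊥bis P4·P6 via (17.395,7.645): [(12.3045, 0) (22.3182, 0) (18.8181, 9.7822)]  |A|=48.978
8. canonical 3-gon: [(12.3045, 0) (22.3182, 0) (18.8181, 9.7822)]
9. shoelace: 48.978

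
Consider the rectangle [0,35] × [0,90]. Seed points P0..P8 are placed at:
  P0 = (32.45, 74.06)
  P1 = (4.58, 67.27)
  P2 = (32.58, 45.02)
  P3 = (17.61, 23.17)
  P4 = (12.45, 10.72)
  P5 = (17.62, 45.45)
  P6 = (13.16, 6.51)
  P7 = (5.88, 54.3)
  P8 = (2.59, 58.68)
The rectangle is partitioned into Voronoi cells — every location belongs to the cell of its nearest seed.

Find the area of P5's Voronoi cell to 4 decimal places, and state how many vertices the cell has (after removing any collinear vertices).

Area of P5's cell: 401.7604 (4 vertices)

1. box [0,35]×[0,90]: [(0, 0) (35, 0) (35, 90) (0, 90)]
2. ⊥bis P5·P0 via (25.035,59.755): [(0, 72.7319) (0, 0) (35, 0) (35, 54.5896)]  |A|=2228.1269
3. ⊥bis P5·P1 via (11.1,56.36): [(20.6148, 62.0462) (0, 49.7265) (0, 0) (35, 0) (35, 54.5896)]  |A|=1991.0005
4. ⊥bis P5·P2 via (25.1,45.235): [(25.5103, 59.5086) (20.6148, 62.0462) (0, 49.7265) (0, 0) (23.7998, 0)]  |A|=1398.7256
5. ⊥bis P5·P3 via (17.615,34.31): [(24.7859, 34.3068) (25.5103, 59.5086) (20.6148, 62.0462) (0, 49.7265) (0, 34.3179)]  |A|=565.1786
6. ⊥bis P5·P4 via (15.035,28.085): [(24.7859, 34.3068) (25.5103, 59.5086) (20.6148, 62.0462) (0, 49.7265) (0, 34.3179)]  |A|=565.1786
7. ⊥bis P5·P6 via (15.39,25.98): [(24.7859, 34.3068) (25.5103, 59.5086) (20.6148, 62.0462) (0, 49.7265) (0, 34.3179)]  |A|=565.1786
8. ⊥bis P5·P7 via (11.75,49.875): [(0.0225, 34.3179) (24.7859, 34.3068) (25.5103, 59.5086) (20.8379, 61.9306)]  |A|=401.7604
9. ⊥bis P5·P8 via (10.105,52.065): [(0.0225, 34.3179) (24.7859, 34.3068) (25.5103, 59.5086) (20.8379, 61.9306)]  |A|=401.7604
10. canonical 4-gon: [(0.0225, 34.3179) (24.7859, 34.3068) (25.5103, 59.5086) (20.8379, 61.9306)]
11. shoelace: 401.7604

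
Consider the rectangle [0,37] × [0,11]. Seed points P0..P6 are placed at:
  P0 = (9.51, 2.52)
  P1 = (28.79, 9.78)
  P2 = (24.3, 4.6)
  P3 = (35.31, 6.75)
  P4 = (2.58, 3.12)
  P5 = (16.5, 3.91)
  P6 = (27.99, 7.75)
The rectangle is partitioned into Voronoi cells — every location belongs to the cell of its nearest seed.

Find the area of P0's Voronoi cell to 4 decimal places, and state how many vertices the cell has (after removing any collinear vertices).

Area of P0's cell: 69.0094 (4 vertices)

1. box [0,37]×[0,11]: [(0, 0) (37, 0) (37, 11) (0, 11)]
2. ⊥bis P0·P1 via (19.15,6.15): [(0, 0) (21.4658, 0) (17.3237, 11) (0, 11)]  |A|=213.3424
3. ⊥bis P0·P2 via (16.905,3.56): [(0, 0) (17.4057, 0) (15.8587, 11) (0, 11)]  |A|=182.9538
4. ⊥bis P0·P3 via (22.41,4.635): [(0, 0) (17.4057, 0) (15.8587, 11) (0, 11)]  |A|=182.9538
5. ⊥bis P0·P4 via (6.045,2.82): [(5.8008, 0) (17.4057, 0) (15.8587, 11) (6.7532, 11)]  |A|=113.9065
6. ⊥bis P0·P5 via (13.005,3.215): [(5.8008, 0) (13.6443, 0) (11.4569, 11) (6.7532, 11)]  |A|=69.0094
7. ⊥bis P0·P6 via (18.75,5.135): [(5.8008, 0) (13.6443, 0) (11.4569, 11) (6.7532, 11)]  |A|=69.0094
8. canonical 4-gon: [(5.8008, 0) (13.6443, 0) (11.4569, 11) (6.7532, 11)]
9. shoelace: 69.0094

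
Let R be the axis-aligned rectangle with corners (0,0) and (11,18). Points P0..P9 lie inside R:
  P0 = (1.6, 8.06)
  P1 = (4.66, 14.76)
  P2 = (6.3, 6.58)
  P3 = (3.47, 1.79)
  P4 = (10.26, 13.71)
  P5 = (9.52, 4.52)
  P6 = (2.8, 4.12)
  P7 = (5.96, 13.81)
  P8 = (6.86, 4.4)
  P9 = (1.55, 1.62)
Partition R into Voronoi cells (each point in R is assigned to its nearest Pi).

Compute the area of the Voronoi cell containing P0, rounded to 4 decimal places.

1. box [0,11]×[0,18]: [(0, 0) (11, 0) (11, 18) (0, 18)]
2. ⊥bis P0·P1 via (3.13,11.41): [(0, 12.8395) (0, 0) (11, 0) (11, 7.8156)]  |A|=113.6034
3. ⊥bis P0·P2 via (3.95,7.32): [(4.9729, 10.5683) (0, 12.8395) (0, 0) (1.645, 0)]  |A|=40.617
4. ⊥bis P0·P3 via (2.535,4.925): [(3.2643, 5.1425) (4.9729, 10.5683) (0, 12.8395) (0, 4.1689)]  |A|=29.583
5. ⊥bis P0·P4 via (5.93,10.885): [(3.2643, 5.1425) (4.9729, 10.5683) (0, 12.8395) (0, 4.1689)]  |A|=29.583
6. ⊥bis P0·P5 via (5.56,6.29): [(3.2643, 5.1425) (4.9729, 10.5683) (0, 12.8395) (0, 4.1689)]  |A|=29.583
7. ⊥bis P0·P6 via (2.2,6.09): [(3.7072, 6.5491) (4.9729, 10.5683) (0, 12.8395) (0, 5.4199)]  |A|=25.184
8. ⊥bis P0·P7 via (3.78,10.935): [(3.7072, 6.5491) (4.8362, 10.1342) (3.1893, 11.3829) (0, 12.8395) (0, 5.4199)]  |A|=24.7411
9. ⊥bis P0·P8 via (4.23,6.23): [(3.7072, 6.5491) (4.8362, 10.1342) (3.1893, 11.3829) (0, 12.8395) (0, 5.4199)]  |A|=24.7411
10. ⊥bis P0·P9 via (1.575,4.84): [(3.7072, 6.5491) (4.8362, 10.1342) (3.1893, 11.3829) (0, 12.8395) (0, 5.4199)]  |A|=24.7411
11. canonical 5-gon: [(3.7072, 6.5491) (4.8362, 10.1342) (3.1893, 11.3829) (0, 12.8395) (0, 5.4199)]
12. shoelace: 24.7411

Area of P0's cell: 24.7411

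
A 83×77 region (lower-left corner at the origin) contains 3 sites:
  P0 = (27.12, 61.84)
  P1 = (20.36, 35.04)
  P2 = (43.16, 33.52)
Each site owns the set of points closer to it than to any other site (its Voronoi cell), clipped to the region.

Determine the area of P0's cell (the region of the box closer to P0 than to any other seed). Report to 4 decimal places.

Area of P0's cell: 1700.7572

1. box [0,83]×[0,77]: [(0, 0) (83, 0) (83, 77) (0, 77)]
2. ⊥bis P0·P1 via (23.74,48.44): [(0, 54.4281) (83, 33.4923) (83, 77) (0, 77)]  |A|=2742.3002
3. ⊥bis P0·P2 via (35.14,47.68): [(0, 54.4281) (32.5558, 46.2163) (83, 74.7871) (83, 77) (0, 77)]  |A|=1700.7572
4. canonical 5-gon: [(0, 54.4281) (32.5558, 46.2163) (83, 74.7871) (83, 77) (0, 77)]
5. shoelace: 1700.7572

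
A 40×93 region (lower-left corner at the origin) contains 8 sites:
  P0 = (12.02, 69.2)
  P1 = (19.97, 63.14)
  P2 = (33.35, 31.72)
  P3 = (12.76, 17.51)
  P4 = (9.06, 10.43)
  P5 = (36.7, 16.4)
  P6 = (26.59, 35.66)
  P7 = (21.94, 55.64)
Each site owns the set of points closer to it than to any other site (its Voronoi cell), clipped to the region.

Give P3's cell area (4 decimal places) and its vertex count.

Area of P3's cell: 465.8892 (6 vertices)

1. box [0,40]×[0,93]: [(0, 0) (40, 0) (40, 93) (0, 93)]
2. ⊥bis P3·P0 via (12.39,43.355): [(0, 43.1776) (0, 0) (40, 0) (40, 43.7503)]  |A|=1738.5578
3. ⊥bis P3·P1 via (16.365,40.325): [(0, 42.9108) (0, 0) (40, 0) (40, 36.5904)]  |A|=1590.0253
4. ⊥bis P3·P2 via (23.055,24.615): [(11.7047, 41.0614) (0, 42.9108) (0, 0) (40, 0) (40, 0.062)]  |A|=1073.2341
5. ⊥bis P3·P4 via (10.91,13.97): [(11.7047, 41.0614) (0, 42.9108) (0, 19.6716) (37.6418, 0) (40, 0) (40, 0.062)]  |A|=702.998
6. ⊥bis P3·P5 via (24.73,16.955): [(24.9574, 21.8585) (11.7047, 41.0614) (0, 42.9108) (0, 19.6716) (24.2679, 6.9892)]  |A|=574.9181
7. ⊥bis P3·P6 via (19.675,26.585): [(24.9574, 21.8585) (23.9364, 23.3379) (0, 41.577) (0, 19.6716) (24.2679, 6.9892)]  |A|=466.542
8. ⊥bis P3·P7 via (17.35,36.575): [(24.9574, 21.8585) (23.9364, 23.3379) (1.5826, 40.3711) (0, 40.7521) (0, 19.6716) (24.2679, 6.9892)]  |A|=465.8892
9. canonical 6-gon: [(24.9574, 21.8585) (23.9364, 23.3379) (1.5826, 40.3711) (0, 40.7521) (0, 19.6716) (24.2679, 6.9892)]
10. shoelace: 465.8892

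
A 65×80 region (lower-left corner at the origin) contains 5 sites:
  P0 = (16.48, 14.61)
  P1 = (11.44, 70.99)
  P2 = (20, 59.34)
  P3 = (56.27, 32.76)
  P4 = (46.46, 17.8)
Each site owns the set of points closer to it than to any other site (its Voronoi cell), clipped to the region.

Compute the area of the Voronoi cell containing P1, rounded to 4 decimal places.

Area of P1's cell: 473.7535

1. box [0,65]×[0,80]: [(0, 0) (65, 0) (65, 80) (0, 80)]
2. ⊥bis P1·P0 via (13.96,42.8): [(0, 41.5521) (65, 47.3626) (65, 80) (0, 80)]  |A|=2310.272
3. ⊥bis P1·P2 via (15.72,65.165): [(0, 53.6145) (35.9102, 80) (0, 80)]  |A|=473.7535
4. ⊥bis P1·P3 via (33.855,51.875): [(0, 53.6145) (35.9102, 80) (0, 80)]  |A|=473.7535
5. ⊥bis P1·P4 via (28.95,44.395): [(0, 53.6145) (35.9102, 80) (0, 80)]  |A|=473.7535
6. canonical 3-gon: [(0, 53.6145) (35.9102, 80) (0, 80)]
7. shoelace: 473.7535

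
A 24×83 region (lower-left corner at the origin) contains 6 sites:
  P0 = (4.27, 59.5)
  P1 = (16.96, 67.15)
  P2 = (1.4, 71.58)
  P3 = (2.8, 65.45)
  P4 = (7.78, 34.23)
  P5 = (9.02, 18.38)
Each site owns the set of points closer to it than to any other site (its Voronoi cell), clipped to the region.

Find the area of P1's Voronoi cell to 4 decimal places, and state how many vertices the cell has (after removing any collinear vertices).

1. box [0,24]×[0,83]: [(0, 0) (24, 0) (24, 83) (0, 83)]
2. ⊥bis P1·P0 via (10.615,63.325): [(0, 80.9334) (24, 41.1216) (24, 83) (0, 83)]  |A|=527.3393
3. ⊥bis P1·P2 via (9.18,69.365): [(8.4723, 66.8793) (24, 41.1216) (24, 83) (13.0619, 83)]  |A|=413.3013
4. ⊥bis P1·P3 via (9.88,66.3): [(9.4135, 70.1853) (10.1432, 64.1076) (24, 41.1216) (24, 83) (13.0619, 83)]  |A|=409.2349
5. ⊥bis P1·P4 via (12.37,50.69): [(9.4135, 70.1853) (10.1432, 64.1076) (19.4164, 48.7251) (24, 47.4469) (24, 83) (13.0619, 83)]  |A|=394.7387
6. ⊥bis P1·P5 via (12.99,42.765): [(9.4135, 70.1853) (10.1432, 64.1076) (19.4164, 48.7251) (24, 47.4469) (24, 83) (13.0619, 83)]  |A|=394.7387
7. canonical 6-gon: [(9.4135, 70.1853) (10.1432, 64.1076) (19.4164, 48.7251) (24, 47.4469) (24, 83) (13.0619, 83)]
8. shoelace: 394.7387

Area of P1's cell: 394.7387 (6 vertices)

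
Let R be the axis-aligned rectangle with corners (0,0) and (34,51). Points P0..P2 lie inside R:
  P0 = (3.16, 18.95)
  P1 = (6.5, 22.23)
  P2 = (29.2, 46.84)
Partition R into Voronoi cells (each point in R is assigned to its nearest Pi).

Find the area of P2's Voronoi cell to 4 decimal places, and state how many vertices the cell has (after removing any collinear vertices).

1. box [0,34]×[0,51]: [(0, 0) (34, 0) (34, 51) (0, 51)]
2. ⊥bis P2·P0 via (16.18,32.895): [(0, 48.0017) (34, 16.257) (34, 51) (0, 51)]  |A|=641.6007
3. ⊥bis P2·P1 via (17.85,34.535): [(0, 50.9996) (34, 19.6384) (34, 51) (0, 51)]  |A|=533.153
4. canonical 4-gon: [(0, 50.9996) (34, 19.6384) (34, 51) (0, 51)]
5. shoelace: 533.153

Area of P2's cell: 533.1530 (4 vertices)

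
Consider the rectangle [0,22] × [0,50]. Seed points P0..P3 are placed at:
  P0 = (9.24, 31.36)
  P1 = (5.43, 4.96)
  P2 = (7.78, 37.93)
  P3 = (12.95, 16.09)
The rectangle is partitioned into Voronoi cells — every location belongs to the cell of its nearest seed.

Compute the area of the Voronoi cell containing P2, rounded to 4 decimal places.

1. box [0,22]×[0,50]: [(0, 0) (22, 0) (22, 50) (0, 50)]
2. ⊥bis P2·P0 via (8.51,34.645): [(0, 32.7539) (22, 37.6428) (22, 50) (0, 50)]  |A|=325.6367
3. ⊥bis P2·P1 via (6.605,21.445): [(0, 32.7539) (22, 37.6428) (22, 50) (0, 50)]  |A|=325.6367
4. ⊥bis P2·P3 via (10.365,27.01): [(0, 32.7539) (22, 37.6428) (22, 50) (0, 50)]  |A|=325.6367
5. canonical 4-gon: [(0, 32.7539) (22, 37.6428) (22, 50) (0, 50)]
6. shoelace: 325.6367

Area of P2's cell: 325.6367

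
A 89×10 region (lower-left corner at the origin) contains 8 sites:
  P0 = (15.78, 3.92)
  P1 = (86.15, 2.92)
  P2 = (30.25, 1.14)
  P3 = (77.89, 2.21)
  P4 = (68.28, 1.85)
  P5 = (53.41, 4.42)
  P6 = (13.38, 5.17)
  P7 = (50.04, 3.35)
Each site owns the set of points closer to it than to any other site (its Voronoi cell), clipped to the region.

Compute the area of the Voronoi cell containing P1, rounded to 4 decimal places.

Area of P1's cell: 71.8930

1. box [0,89]×[0,10]: [(0, 0) (89, 0) (89, 10) (0, 10)]
2. ⊥bis P1·P0 via (50.965,3.42): [(50.9164, 0) (89, 0) (89, 10) (51.0585, 10)]  |A|=380.1255
3. ⊥bis P1·P2 via (58.2,2.03): [(58.2646, 0) (89, 0) (89, 10) (57.9462, 10)]  |A|=308.9457
4. ⊥bis P1·P3 via (82.02,2.565): [(82.2405, 0) (89, 0) (89, 10) (81.3809, 10)]  |A|=71.893
5. ⊥bis P1·P4 via (77.215,2.385): [(82.2405, 0) (89, 0) (89, 10) (81.3809, 10)]  |A|=71.893
6. ⊥bis P1·P5 via (69.78,3.67): [(82.2405, 0) (89, 0) (89, 10) (81.3809, 10)]  |A|=71.893
7. ⊥bis P1·P6 via (49.765,4.045): [(82.2405, 0) (89, 0) (89, 10) (81.3809, 10)]  |A|=71.893
8. ⊥bis P1·P7 via (68.095,3.135): [(82.2405, 0) (89, 0) (89, 10) (81.3809, 10)]  |A|=71.893
9. canonical 4-gon: [(82.2405, 0) (89, 0) (89, 10) (81.3809, 10)]
10. shoelace: 71.893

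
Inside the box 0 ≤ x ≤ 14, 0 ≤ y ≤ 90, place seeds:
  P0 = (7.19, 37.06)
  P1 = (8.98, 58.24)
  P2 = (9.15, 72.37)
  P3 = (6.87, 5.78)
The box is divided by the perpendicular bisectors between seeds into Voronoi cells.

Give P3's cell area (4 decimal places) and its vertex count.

1. box [0,14]×[0,90]: [(0, 0) (14, 0) (14, 90) (0, 90)]
2. ⊥bis P3·P0 via (7.03,21.42): [(0, 21.4919) (0, 0) (14, 0) (14, 21.3487)]  |A|=299.8843
3. ⊥bis P3·P1 via (7.925,32.01): [(0, 21.4919) (0, 0) (14, 0) (14, 21.3487)]  |A|=299.8843
4. ⊥bis P3·P2 via (8.01,39.075): [(0, 21.4919) (0, 0) (14, 0) (14, 21.3487)]  |A|=299.8843
5. canonical 4-gon: [(0, 21.4919) (0, 0) (14, 0) (14, 21.3487)]
6. shoelace: 299.8843

Area of P3's cell: 299.8843 (4 vertices)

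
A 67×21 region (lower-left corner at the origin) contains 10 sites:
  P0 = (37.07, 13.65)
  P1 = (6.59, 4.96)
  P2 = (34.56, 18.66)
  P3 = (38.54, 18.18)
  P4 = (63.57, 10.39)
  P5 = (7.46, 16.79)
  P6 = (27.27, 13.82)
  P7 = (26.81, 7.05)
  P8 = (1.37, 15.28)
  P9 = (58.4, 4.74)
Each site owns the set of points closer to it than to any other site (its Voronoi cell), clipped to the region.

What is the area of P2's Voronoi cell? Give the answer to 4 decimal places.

Area of P2's cell: 39.2657

1. box [0,67]×[0,21]: [(0, 0) (67, 0) (67, 21) (0, 21)]
2. ⊥bis P2·P0 via (35.815,16.155): [(0, 0) (3.5694, 0) (45.4857, 21) (0, 21)]  |A|=515.0781
3. ⊥bis P2·P1 via (20.575,11.81): [(21.869, 9.1681) (45.4857, 21) (16.0736, 21)]  |A|=174.0003
4. ⊥bis P2·P3 via (36.55,18.42): [(21.869, 9.1681) (36.3065, 16.4013) (36.8612, 21) (16.0736, 21)]  |A|=154.1693
5. ⊥bis P2·P4 via (49.065,14.525): [(21.869, 9.1681) (36.3065, 16.4013) (36.8612, 21) (16.0736, 21)]  |A|=154.1693
6. ⊥bis P2·P5 via (21.01,17.725): [(21.5564, 9.8063) (21.869, 9.1681) (36.3065, 16.4013) (36.8612, 21) (20.784, 21)]  |A|=127.8061
7. ⊥bis P2·P6 via (30.915,16.24): [(32.1804, 14.3341) (36.3065, 16.4013) (36.8612, 21) (27.7547, 21)]  |A|=39.2657
8. ⊥bis P2·P7 via (30.685,12.855): [(32.1804, 14.3341) (36.3065, 16.4013) (36.8612, 21) (27.7547, 21)]  |A|=39.2657
9. ⊥bis P2·P8 via (17.965,16.97): [(32.1804, 14.3341) (36.3065, 16.4013) (36.8612, 21) (27.7547, 21)]  |A|=39.2657
10. ⊥bis P2·P9 via (46.48,11.7): [(32.1804, 14.3341) (36.3065, 16.4013) (36.8612, 21) (27.7547, 21)]  |A|=39.2657
11. canonical 4-gon: [(32.1804, 14.3341) (36.3065, 16.4013) (36.8612, 21) (27.7547, 21)]
12. shoelace: 39.2657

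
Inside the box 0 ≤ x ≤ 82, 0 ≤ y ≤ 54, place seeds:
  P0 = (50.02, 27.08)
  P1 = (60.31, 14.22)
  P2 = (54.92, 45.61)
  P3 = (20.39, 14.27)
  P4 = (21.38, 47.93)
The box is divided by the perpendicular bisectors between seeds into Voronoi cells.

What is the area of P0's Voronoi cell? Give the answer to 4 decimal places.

1. box [0,82]×[0,54]: [(0, 0) (82, 0) (82, 54) (0, 54)]
2. ⊥bis P0·P1 via (55.165,20.65): [(0, 0) (29.3575, 0) (82, 42.1222) (82, 54) (0, 54)]  |A|=3319.2921
3. ⊥bis P0·P2 via (52.47,36.345): [(0, 50.22) (0, 0) (29.3575, 0) (69.2383, 31.9108)]  |A|=2206.9846
4. ⊥bis P0·P3 via (35.205,20.675): [(25.3273, 43.5225) (40.3432, 8.7902) (69.2383, 31.9108)]  |A|=675.3856
5. ⊥bis P0·P4 via (35.7,37.505): [(37.6991, 40.251) (30.8243, 30.8077) (40.3432, 8.7902) (69.2383, 31.9108)]  |A|=605.7249
6. canonical 4-gon: [(37.6991, 40.251) (30.8243, 30.8077) (40.3432, 8.7902) (69.2383, 31.9108)]
7. shoelace: 605.7249

Area of P0's cell: 605.7249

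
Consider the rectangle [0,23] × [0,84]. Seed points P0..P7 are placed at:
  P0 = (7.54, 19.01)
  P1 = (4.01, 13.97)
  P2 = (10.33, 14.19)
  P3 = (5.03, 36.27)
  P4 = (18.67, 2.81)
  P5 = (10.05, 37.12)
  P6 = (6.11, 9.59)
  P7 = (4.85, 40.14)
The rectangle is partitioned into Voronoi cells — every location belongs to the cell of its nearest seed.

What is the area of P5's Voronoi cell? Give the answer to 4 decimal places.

1. box [0,23]×[0,84]: [(0, 0) (23, 0) (23, 84) (0, 84)]
2. ⊥bis P5·P0 via (8.795,28.065): [(0, 29.284) (23, 26.0962) (23, 84) (0, 84)]  |A|=1295.1278
3. ⊥bis P5·P1 via (7.03,25.545): [(0, 29.284) (23, 26.0962) (23, 84) (0, 84)]  |A|=1295.1278
4. ⊥bis P5·P2 via (10.19,25.655): [(0, 29.284) (23, 26.0962) (23, 84) (0, 84)]  |A|=1295.1278
5. ⊥bis P5·P3 via (7.54,36.695): [(0, 81.2254) (9.0062, 28.0357) (23, 26.0962) (23, 84) (0, 84)]  |A|=1061.2303
6. ⊥bis P5·P4 via (14.36,19.965): [(0, 81.2254) (9.0062, 28.0357) (23, 26.0962) (23, 84) (0, 84)]  |A|=1061.2303
7. ⊥bis P5·P6 via (8.08,23.355): [(0, 81.2254) (9.0062, 28.0357) (23, 26.0962) (23, 84) (0, 84)]  |A|=1061.2303
8. ⊥bis P5·P7 via (7.45,38.63): [(7.266, 38.3132) (9.0062, 28.0357) (23, 26.0962) (23, 65.4048)]  |A|=379.4635
9. canonical 4-gon: [(7.266, 38.3132) (9.0062, 28.0357) (23, 26.0962) (23, 65.4048)]
10. shoelace: 379.4635

Area of P5's cell: 379.4635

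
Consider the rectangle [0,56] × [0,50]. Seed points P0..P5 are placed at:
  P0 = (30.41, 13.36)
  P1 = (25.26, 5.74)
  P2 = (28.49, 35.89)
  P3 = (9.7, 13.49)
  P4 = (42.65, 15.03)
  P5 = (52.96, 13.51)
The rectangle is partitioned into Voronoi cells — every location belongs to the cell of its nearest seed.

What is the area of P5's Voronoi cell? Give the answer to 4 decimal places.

Area of P5's cell: 288.5635

1. box [0,56]×[0,50]: [(0, 0) (56, 0) (56, 50) (0, 50)]
2. ⊥bis P5·P0 via (41.685,13.435): [(41.7744, 0) (56, 0) (56, 50) (41.4418, 50)]  |A|=719.5965
3. ⊥bis P5·P1 via (39.11,9.625): [(41.7735, 0.1296) (41.8099, 0) (56, 0) (56, 50) (41.4418, 50)]  |A|=719.5942
4. ⊥bis P5·P2 via (40.725,24.7): [(41.6037, 25.6607) (41.7735, 0.1296) (41.8099, 0) (56, 0) (56, 41.4015)]  |A|=480.5324
5. ⊥bis P5·P3 via (31.33,13.5): [(41.6037, 25.6607) (41.7735, 0.1296) (41.8099, 0) (56, 0) (56, 41.4015)]  |A|=480.5324
6. ⊥bis P5·P4 via (47.805,14.27): [(50.9988, 35.9332) (45.7012, 0) (56, 0) (56, 41.4015)]  |A|=288.5635
7. canonical 4-gon: [(50.9988, 35.9332) (45.7012, 0) (56, 0) (56, 41.4015)]
8. shoelace: 288.5635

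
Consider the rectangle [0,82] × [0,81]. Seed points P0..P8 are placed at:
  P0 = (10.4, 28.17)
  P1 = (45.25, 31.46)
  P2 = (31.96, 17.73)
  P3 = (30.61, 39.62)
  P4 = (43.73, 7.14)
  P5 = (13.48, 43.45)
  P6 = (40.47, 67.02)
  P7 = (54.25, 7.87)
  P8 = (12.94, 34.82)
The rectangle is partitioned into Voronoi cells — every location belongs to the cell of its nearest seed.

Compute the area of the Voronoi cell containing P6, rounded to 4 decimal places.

Area of P6's cell: 1863.1396

1. box [0,82]×[0,81]: [(0, 0) (82, 0) (82, 81) (0, 81)]
2. ⊥bis P6·P0 via (25.435,47.595): [(0, 67.2818) (82, 3.8135) (82, 81) (0, 81)]  |A|=3727.0927
3. ⊥bis P6·P1 via (42.86,49.24): [(0, 67.2818) (26.2026, 47.0009) (82, 54.5012) (82, 81) (0, 81)]  |A|=2312.9716
4. ⊥bis P6·P2 via (36.215,42.375): [(0, 67.2818) (26.2026, 47.0009) (82, 54.5012) (82, 81) (0, 81)]  |A|=2312.9716
5. ⊥bis P6·P3 via (35.54,53.32): [(0, 67.2818) (2.8312, 65.0904) (45.7852, 49.6332) (82, 54.5012) (82, 81) (0, 81)]  |A|=2105.091
6. ⊥bis P6·P4 via (42.1,37.08): [(0, 67.2818) (2.8312, 65.0904) (45.7852, 49.6332) (82, 54.5012) (82, 81) (0, 81)]  |A|=2105.091
7. ⊥bis P6·P5 via (26.975,55.235): [(25.4887, 56.937) (45.7852, 49.6332) (82, 54.5012) (82, 81) (4.4748, 81)]  |A|=1863.1396
8. ⊥bis P6·P7 via (47.36,37.445): [(25.4887, 56.937) (45.7852, 49.6332) (82, 54.5012) (82, 81) (4.4748, 81)]  |A|=1863.1396
9. ⊥bis P6·P8 via (26.705,50.92): [(25.4887, 56.937) (45.7852, 49.6332) (82, 54.5012) (82, 81) (4.4748, 81)]  |A|=1863.1396
10. canonical 5-gon: [(25.4887, 56.937) (45.7852, 49.6332) (82, 54.5012) (82, 81) (4.4748, 81)]
11. shoelace: 1863.1396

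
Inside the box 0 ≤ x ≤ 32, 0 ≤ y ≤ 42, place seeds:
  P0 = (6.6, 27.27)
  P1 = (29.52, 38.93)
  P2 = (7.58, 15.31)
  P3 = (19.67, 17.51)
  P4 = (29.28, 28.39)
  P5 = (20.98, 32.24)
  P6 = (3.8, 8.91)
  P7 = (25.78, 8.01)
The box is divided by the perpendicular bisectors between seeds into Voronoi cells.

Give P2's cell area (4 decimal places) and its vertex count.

1. box [0,32]×[0,42]: [(0, 0) (32, 0) (32, 42) (0, 42)]
2. ⊥bis P2·P0 via (7.09,21.29): [(0, 20.709) (0, 0) (32, 0) (32, 23.3311)]  |A|=704.6427
3. ⊥bis P2·P1 via (18.55,27.12): [(23.3886, 22.6255) (0, 20.709) (0, 0) (32, 0) (32, 14.6266)]  |A|=667.164
4. ⊥bis P2·P3 via (13.625,16.41): [(12.654, 21.7459) (0, 20.709) (0, 0) (16.6111, 0)]  |A|=311.6383
5. ⊥bis P2·P4 via (18.43,21.85): [(12.654, 21.7459) (0, 20.709) (0, 0) (16.6111, 0)]  |A|=311.6383
6. ⊥bis P2·P5 via (14.28,23.775): [(12.654, 21.7459) (0, 20.709) (0, 0) (16.6111, 0)]  |A|=311.6383
7. ⊥bis P2·P6 via (5.69,12.11): [(15.4572, 6.3412) (12.654, 21.7459) (0, 20.709) (0, 15.4707)]  |A|=139.4042
8. ⊥bis P2·P7 via (16.68,11.66): [(14.721, 6.776) (15.173, 7.9029) (12.654, 21.7459) (0, 20.709) (0, 15.4707)]  |A|=138.8912
9. canonical 5-gon: [(14.721, 6.776) (15.173, 7.9029) (12.654, 21.7459) (0, 20.709) (0, 15.4707)]
10. shoelace: 138.8912

Area of P2's cell: 138.8912 (5 vertices)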